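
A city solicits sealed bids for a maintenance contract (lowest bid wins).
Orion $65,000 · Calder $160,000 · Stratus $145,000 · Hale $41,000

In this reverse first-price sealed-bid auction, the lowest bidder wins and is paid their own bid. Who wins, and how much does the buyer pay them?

Hale is paid $41,000

Sorting bids: 41,000 (Hale) < 65,000 (Orion) < 145,000 (Stratus) < 160,000 (Calder)
Hale is lowest → is paid own bid, $41,000.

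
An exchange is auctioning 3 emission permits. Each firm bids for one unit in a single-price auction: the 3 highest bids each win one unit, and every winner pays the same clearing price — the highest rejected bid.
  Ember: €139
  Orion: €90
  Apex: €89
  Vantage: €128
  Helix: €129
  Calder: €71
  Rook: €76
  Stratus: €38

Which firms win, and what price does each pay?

Ordering the bids: 139 (Ember), 129 (Helix), 128 (Vantage), 90 (Orion), 89 (Apex), …
Top 3: Ember, Helix, Vantage.
Highest unsuccessful bid: €90 → clearing price.

Ember, Helix, Vantage; each pays €90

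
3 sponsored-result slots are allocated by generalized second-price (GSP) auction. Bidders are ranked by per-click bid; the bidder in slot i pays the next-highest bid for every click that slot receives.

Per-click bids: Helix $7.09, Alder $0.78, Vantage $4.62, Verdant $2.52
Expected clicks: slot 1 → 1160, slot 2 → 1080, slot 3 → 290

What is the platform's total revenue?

Total revenue: $8307.00

Sorting advertisers: $7.09 (Helix) > $4.62 (Vantage) > $2.52 (Verdant) > $0.78 (Alder)
Slot 1: Helix pays $4.62 × 1160 = $5359.20
Slot 2: Vantage pays $2.52 × 1080 = $2721.60
Slot 3: Verdant pays $0.78 × 290 = $226.20
Total = $8307.00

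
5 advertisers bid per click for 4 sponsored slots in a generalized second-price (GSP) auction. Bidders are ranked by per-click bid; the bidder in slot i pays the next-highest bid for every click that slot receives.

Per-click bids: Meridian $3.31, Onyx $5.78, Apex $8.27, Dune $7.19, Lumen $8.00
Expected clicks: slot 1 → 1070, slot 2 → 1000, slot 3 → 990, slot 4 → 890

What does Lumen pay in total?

Lumen pays $7190.00

Per-click bids in order: $8.27 (Apex) > $8.00 (Lumen) > $7.19 (Dune) > $5.78 (Onyx) > $3.31 (Meridian)
Lumen holds slot 2 → pays next bid $7.19 × 1000 clicks = $7190.00.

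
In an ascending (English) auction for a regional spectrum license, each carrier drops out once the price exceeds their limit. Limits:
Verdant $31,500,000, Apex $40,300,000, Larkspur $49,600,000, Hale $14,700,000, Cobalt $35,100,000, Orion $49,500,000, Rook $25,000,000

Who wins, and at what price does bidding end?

Ascending (English) auction: the price rises until one bidder remains; the winner pays the price at which the last rival dropped out.
Limits ranked: 49,600,000 (Larkspur) > 49,500,000 (Orion) > 40,300,000 (Apex) > 35,100,000 (Cobalt) > 31,500,000 (Verdant) > 25,000,000 (Rook) > …
Bidding ends when Orion exits at $49,500,000; Larkspur takes it.

Larkspur wins at $49,500,000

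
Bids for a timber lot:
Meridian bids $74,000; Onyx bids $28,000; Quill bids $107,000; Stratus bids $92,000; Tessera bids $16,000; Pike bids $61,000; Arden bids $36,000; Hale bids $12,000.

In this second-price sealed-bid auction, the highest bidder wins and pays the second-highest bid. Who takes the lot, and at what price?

Bids in order: 107,000 (Quill) > 92,000 (Stratus) > 74,000 (Meridian) > 61,000 (Pike) > 36,000 (Arden) > 28,000 (Onyx) > …
Second-price: Quill pays Stratus's bid of $92,000.

Quill pays $92,000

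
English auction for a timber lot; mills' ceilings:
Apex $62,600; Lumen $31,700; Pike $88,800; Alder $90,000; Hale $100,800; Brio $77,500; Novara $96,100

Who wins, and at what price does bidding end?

Hale wins at $96,100

Rule: the price rises until one bidder remains; the winner pays the price at which the last rival dropped out.
Limits ranked: 100,800 (Hale) > 96,100 (Novara) > 90,000 (Alder) > 88,800 (Pike) > 77,500 (Brio) > 62,600 (Apex) > …
Novara is the last rival to drop out, at $96,100; Hale remains and wins at that price.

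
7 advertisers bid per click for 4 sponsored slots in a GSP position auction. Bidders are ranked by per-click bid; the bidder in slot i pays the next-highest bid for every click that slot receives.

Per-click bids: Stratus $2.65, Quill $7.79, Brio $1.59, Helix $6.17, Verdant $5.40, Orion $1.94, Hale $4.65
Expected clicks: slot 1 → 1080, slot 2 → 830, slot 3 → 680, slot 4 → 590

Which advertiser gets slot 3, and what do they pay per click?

Verdant; $4.65 per click

Sorting advertisers: $7.79 (Quill) > $6.17 (Helix) > $5.40 (Verdant) > $4.65 (Hale) > $2.65 (Stratus) > …
Slot 3 goes to the third-ranked bidder, Verdant, who pays the next bid down: $4.65/click.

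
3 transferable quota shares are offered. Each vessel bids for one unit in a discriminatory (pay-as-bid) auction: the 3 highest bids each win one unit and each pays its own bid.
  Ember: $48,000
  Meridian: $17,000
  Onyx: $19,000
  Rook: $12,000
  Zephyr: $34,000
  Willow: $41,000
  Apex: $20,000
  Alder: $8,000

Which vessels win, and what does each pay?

Sorting: 48,000 (Ember), 41,000 (Willow), 34,000 (Zephyr), 20,000 (Apex), 19,000 (Onyx), …
Top 3: Ember, Willow, Zephyr.
Each winner pays its own bid: Ember $48,000, Willow $41,000, Zephyr $34,000.

Ember $48,000, Willow $41,000, Zephyr $34,000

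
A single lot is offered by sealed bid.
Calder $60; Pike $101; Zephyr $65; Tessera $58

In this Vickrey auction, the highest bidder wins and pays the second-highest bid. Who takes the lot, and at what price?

Rule: the highest bidder wins and pays the second-highest bid.
Sorting bids: 101 (Pike) > 65 (Zephyr) > 60 (Calder) > 58 (Tessera)
Pike wins with the highest bid; price is set by the runner-up at $65.

Pike pays $65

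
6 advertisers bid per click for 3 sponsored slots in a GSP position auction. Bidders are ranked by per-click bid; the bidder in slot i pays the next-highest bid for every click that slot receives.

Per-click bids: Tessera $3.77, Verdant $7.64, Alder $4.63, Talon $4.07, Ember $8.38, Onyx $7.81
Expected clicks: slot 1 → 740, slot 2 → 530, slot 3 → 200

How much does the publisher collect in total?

Total revenue: $10754.60

Ranked by bid: $8.38 (Ember) > $7.81 (Onyx) > $7.64 (Verdant) > $4.63 (Alder) > …
Slot 1: Ember pays $7.81 × 740 = $5779.40
Slot 2: Onyx pays $7.64 × 530 = $4049.20
Slot 3: Verdant pays $4.63 × 200 = $926.00
Total = $10754.60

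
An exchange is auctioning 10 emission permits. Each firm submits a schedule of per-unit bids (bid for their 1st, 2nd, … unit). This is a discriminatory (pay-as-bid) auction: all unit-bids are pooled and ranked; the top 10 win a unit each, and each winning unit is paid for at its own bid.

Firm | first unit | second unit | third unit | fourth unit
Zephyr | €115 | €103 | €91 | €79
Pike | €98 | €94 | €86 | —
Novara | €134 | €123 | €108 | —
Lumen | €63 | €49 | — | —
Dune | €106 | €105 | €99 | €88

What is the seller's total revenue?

All unit-bids, highest first — top 10: 134 (Novara-1), 123 (Novara-2), 115 (Zephyr-1), 108 (Novara-3), 106 (Dune-1), 105 (Dune-2), 103 (Zephyr-2), 99 (Dune-3), 98 (Pike-1), 94 (Pike-2)
Next rejected bid: €91 (not a price — pay-as-bid).
Each winning unit pays its own bid.
Revenue = 134 + 123 + 115 + 108 + 106 + 105 + 103 + 99 + 98 + 94 = €1,085.

Total revenue: €1,085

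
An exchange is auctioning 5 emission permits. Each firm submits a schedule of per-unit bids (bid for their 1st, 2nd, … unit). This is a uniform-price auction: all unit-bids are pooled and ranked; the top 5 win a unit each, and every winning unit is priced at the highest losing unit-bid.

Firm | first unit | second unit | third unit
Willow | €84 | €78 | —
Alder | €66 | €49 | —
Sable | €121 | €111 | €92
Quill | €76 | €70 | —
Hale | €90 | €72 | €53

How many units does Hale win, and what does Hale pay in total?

Pooled unit-bids ranked (top 5): 121 (Sable-1), 111 (Sable-2), 92 (Sable-3), 90 (Hale-1), 84 (Willow-1)
First bid not allocated: €78.
Hale wins 1 unit(s) at €78 each.

Hale: 1 unit, pays €78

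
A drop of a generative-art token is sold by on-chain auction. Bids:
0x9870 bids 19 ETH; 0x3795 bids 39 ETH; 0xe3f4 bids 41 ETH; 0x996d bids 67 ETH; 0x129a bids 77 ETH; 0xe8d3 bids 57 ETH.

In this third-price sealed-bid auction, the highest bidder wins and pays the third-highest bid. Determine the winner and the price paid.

0x129a pays 57 ETH

Third-price sealed-bid auction: the highest bidder wins and pays the third-highest bid.
Sorting bids: 77 (0x129a) > 67 (0x996d) > 57 (0xe8d3) > 41 (0xe3f4) > 39 (0x3795) > 19 (0x9870)
0x129a is highest; pays the third-highest bid, 57 ETH.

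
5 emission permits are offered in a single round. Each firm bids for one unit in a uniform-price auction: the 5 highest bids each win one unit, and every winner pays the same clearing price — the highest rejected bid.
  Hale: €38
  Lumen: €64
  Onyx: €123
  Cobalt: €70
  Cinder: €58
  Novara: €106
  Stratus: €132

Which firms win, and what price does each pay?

Stratus, Onyx, Novara, Cobalt, Lumen; each pays €58

Bids ranked high→low: 132 (Stratus), 123 (Onyx), 106 (Novara), 70 (Cobalt), 64 (Lumen), 58 (Cinder), 38 (Hale)
The 5 highest are Stratus, Onyx, Novara, Cobalt, Lumen.
Clearing price = highest rejected bid = €58.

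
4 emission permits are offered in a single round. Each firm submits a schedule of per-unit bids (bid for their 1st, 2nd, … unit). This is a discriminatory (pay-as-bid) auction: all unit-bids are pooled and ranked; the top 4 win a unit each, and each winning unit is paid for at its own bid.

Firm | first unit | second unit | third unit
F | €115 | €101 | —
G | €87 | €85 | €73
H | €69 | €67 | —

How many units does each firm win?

F 2, G 2

Merging the schedules and taking the best 4: 115 (F-1), 101 (F-2), 87 (G-1), 85 (G-2)
Next rejected bid: €73 (not a price — pay-as-bid).
Allocation: F 2, G 2.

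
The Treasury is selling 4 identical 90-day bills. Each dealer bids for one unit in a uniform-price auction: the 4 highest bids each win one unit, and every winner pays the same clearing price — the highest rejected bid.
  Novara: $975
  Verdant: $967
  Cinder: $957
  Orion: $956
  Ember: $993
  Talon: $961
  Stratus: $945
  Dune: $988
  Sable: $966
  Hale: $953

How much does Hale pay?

Hale pays $0

Bids ranked high→low: 993 (Ember), 988 (Dune), 975 (Novara), 967 (Verdant), 966 (Sable), 961 (Talon), …
The 4 highest are Ember, Dune, Novara, Verdant.
Clearing price = highest rejected bid = $966.
Hale does not win → pays $0.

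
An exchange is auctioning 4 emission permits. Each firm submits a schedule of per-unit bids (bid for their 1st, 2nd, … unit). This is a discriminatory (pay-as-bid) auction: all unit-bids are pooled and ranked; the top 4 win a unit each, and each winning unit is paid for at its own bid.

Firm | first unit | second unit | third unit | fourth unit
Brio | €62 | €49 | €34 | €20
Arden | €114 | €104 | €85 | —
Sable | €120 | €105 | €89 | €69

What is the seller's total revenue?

Total revenue: €443

Merging the schedules and taking the best 4: 120 (Sable-1), 114 (Arden-1), 105 (Sable-2), 104 (Arden-2)
Next rejected bid: €89 (not a price — pay-as-bid).
Each winning unit pays its own bid.
Revenue = 120 + 114 + 105 + 104 = €443.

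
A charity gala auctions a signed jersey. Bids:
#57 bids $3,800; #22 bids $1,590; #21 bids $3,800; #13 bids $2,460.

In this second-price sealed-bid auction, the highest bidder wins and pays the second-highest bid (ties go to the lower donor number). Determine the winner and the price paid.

Sorting bids: 3,800 (#21) > 3,800 (#57) > 2,460 (#13) > 1,590 (#22)
Tie at $3,800 → #21 wins by tie-break.
Second-price: #21 pays #57's bid of $3,800.

#21 pays $3,800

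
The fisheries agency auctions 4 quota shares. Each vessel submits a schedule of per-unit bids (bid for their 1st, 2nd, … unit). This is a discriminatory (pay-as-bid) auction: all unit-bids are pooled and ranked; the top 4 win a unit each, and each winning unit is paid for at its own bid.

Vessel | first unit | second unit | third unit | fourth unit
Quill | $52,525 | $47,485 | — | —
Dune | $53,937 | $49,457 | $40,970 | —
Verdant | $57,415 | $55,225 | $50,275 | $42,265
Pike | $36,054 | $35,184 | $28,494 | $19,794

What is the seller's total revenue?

All unit-bids, highest first — top 4: 57,415 (Verdant-1), 55,225 (Verdant-2), 53,937 (Dune-1), 52,525 (Quill-1)
Next rejected bid: $50,275 (not a price — pay-as-bid).
Each winning unit pays its own bid.
Revenue = 57,415 + 55,225 + 53,937 + 52,525 = $219,102.

Total revenue: $219,102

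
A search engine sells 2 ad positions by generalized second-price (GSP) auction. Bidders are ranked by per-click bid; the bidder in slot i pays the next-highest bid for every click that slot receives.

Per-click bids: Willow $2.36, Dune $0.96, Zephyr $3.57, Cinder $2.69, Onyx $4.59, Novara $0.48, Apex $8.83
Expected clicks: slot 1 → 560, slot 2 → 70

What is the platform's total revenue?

Per-click bids in order: $8.83 (Apex) > $4.59 (Onyx) > $3.57 (Zephyr) > …
Slot 1: Apex pays $4.59 × 560 = $2570.40
Slot 2: Onyx pays $3.57 × 70 = $249.90
Total = $2820.30

Total revenue: $2820.30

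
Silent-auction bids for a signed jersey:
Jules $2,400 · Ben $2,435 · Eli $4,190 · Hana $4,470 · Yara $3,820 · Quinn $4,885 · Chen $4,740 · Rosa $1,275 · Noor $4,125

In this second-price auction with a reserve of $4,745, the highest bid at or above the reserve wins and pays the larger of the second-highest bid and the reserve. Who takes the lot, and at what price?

Sorting bids: 4,885 (Quinn) > 4,740 (Chen) > 4,470 (Hana) > 4,190 (Eli) > 4,125 (Noor) > 3,820 (Yara) > …
Quinn has the top bid at or above the reserve ($4,885).
max(second-highest $4,740, reserve $4,745) = $4,745.

Quinn pays $4,745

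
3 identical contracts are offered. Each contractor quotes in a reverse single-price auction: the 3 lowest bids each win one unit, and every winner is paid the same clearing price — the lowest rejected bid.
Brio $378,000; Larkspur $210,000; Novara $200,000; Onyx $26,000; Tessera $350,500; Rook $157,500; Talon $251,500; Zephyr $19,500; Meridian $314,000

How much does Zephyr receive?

Zephyr is paid $200,000

Ordering the bids: 19,500 (Zephyr), 26,000 (Onyx), 157,500 (Rook), 200,000 (Novara), 210,000 (Larkspur), …
The 3 lowest are Zephyr, Onyx, Rook.
Clearing price = lowest rejected bid = $200,000.
Zephyr wins → is paid $200,000.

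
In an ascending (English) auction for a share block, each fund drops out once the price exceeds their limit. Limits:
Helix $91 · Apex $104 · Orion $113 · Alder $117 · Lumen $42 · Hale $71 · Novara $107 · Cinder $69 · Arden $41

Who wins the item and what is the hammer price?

Alder wins at $113

Rule: the price rises until one bidder remains; the winner pays the price at which the last rival dropped out.
Limits ranked: 117 (Alder) > 113 (Orion) > 107 (Novara) > 104 (Apex) > 91 (Helix) > 71 (Hale) > …
Orion is the last rival to drop out, at $113; Alder remains and wins at that price.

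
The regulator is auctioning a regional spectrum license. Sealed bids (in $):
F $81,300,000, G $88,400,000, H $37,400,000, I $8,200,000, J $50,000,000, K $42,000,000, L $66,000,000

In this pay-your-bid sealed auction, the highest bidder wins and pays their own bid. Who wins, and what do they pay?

G pays $88,400,000

Sorting bids: 88,400,000 (G) > 81,300,000 (F) > 66,000,000 (L) > 50,000,000 (J) > 42,000,000 (K) > 37,400,000 (H) > …
G has the highest bid and pays exactly that: $88,400,000.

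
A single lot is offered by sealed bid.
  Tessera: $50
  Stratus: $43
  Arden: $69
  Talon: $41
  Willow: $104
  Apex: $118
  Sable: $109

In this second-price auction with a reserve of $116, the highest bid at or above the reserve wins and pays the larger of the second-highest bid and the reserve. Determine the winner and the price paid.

Bids in order: 118 (Apex) > 109 (Sable) > 104 (Willow) > 69 (Arden) > 50 (Tessera) > 43 (Stratus) > …
Apex has the top bid at or above the reserve ($118).
max(second-highest $109, reserve $116) = $116.

Apex pays $116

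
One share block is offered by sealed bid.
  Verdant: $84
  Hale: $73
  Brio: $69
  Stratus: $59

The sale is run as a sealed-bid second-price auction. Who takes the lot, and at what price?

Verdant pays $73

Bids in order: 84 (Verdant) > 73 (Hale) > 69 (Brio) > 59 (Stratus)
Second-price: Verdant pays Hale's bid of $73.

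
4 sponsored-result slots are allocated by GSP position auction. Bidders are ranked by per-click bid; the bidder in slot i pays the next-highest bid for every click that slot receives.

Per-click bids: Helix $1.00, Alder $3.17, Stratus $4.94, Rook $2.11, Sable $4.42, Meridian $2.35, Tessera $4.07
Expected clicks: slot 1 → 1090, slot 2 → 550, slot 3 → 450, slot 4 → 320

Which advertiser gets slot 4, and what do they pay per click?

Ranked by bid: $4.94 (Stratus) > $4.42 (Sable) > $4.07 (Tessera) > $3.17 (Alder) > $2.35 (Meridian) > …
Slot 4 goes to the fourth-ranked bidder, Alder, who pays the next bid down: $2.35/click.

Alder; $2.35 per click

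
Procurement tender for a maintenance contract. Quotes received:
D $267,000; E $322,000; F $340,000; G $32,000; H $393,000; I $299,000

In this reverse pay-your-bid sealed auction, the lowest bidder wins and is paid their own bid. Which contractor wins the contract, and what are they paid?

G is paid $32,000

Rule: the lowest bidder wins and is paid their own bid.
Sorting bids: 32,000 (G) < 267,000 (D) < 299,000 (I) < 322,000 (E) < 340,000 (F) < 393,000 (H)
First-price: G is paid what they bid, $32,000.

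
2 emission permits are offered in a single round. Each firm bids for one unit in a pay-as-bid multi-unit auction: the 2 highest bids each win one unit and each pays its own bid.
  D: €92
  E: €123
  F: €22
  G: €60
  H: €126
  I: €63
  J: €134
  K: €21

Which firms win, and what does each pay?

J €134, H €126

Bids ranked high→low: 134 (J), 126 (H), 123 (E), 92 (D), …
Top 2: J, H.
Each winner pays its own bid: J €134, H €126.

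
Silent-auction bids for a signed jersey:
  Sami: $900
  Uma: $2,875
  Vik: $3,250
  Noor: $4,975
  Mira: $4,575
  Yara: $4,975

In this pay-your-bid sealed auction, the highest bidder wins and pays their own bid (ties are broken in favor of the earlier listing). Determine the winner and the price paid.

Pay-your-bid sealed auction: the highest bidder wins and pays their own bid.
Sorting bids: 4,975 (Noor) > 4,975 (Yara) > 4,575 (Mira) > 3,250 (Vik) > 2,875 (Uma) > 900 (Sami)
Tie at $4,975 → Noor wins by tie-break.
Noor has the highest bid and pays exactly that: $4,975.

Noor pays $4,975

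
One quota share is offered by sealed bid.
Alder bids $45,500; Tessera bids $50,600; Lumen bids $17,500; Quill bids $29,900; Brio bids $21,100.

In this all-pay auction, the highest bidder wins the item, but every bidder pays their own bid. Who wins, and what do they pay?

Rule: the highest bidder wins the item, but every bidder pays their own bid.
Bids ranked: 50,600 (Tessera) > 45,500 (Alder) > 29,900 (Quill) > 21,100 (Brio) > 17,500 (Lumen)
Tessera is highest and takes the item; every bidder forfeits their bid.

Tessera pays $50,600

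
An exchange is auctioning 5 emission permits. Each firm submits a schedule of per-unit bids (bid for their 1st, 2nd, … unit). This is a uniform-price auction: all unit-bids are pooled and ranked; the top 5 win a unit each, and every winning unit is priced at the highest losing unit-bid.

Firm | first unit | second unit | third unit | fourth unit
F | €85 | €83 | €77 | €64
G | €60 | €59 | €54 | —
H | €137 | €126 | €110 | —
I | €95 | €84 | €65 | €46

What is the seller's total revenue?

All unit-bids, highest first — top 5: 137 (H-1), 126 (H-2), 110 (H-3), 95 (I-1), 85 (F-1)
Highest rejected unit-bid = €84.
Allocation: F 1, H 3, I 1. Every unit priced at €84.
Revenue = 5 × 84 = €420.

Total revenue: €420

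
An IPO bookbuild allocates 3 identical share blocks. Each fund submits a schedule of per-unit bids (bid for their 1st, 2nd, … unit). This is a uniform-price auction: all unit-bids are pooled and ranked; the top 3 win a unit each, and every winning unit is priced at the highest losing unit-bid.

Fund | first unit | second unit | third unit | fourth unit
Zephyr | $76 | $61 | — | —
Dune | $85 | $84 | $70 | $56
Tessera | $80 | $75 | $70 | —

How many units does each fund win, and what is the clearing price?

Dune 2, Tessera 1; clearing price $76

Merging the schedules and taking the best 3: 85 (Dune-1), 84 (Dune-2), 80 (Tessera-1)
First bid not allocated: $76.
Allocation: Dune 2, Tessera 1.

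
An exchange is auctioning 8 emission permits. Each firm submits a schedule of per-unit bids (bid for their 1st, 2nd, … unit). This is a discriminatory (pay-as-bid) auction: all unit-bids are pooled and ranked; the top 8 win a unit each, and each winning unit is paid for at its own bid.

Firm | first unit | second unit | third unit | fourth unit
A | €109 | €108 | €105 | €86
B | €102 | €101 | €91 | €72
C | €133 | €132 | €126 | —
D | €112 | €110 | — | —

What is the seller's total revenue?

All unit-bids, highest first — top 8: 133 (C-1), 132 (C-2), 126 (C-3), 112 (D-1), 110 (D-2), 109 (A-1), 108 (A-2), 105 (A-3)
Next rejected bid: €102 (not a price — pay-as-bid).
Each winning unit pays its own bid.
Revenue = 133 + 132 + 126 + 112 + 110 + 109 + 108 + 105 = €935.

Total revenue: €935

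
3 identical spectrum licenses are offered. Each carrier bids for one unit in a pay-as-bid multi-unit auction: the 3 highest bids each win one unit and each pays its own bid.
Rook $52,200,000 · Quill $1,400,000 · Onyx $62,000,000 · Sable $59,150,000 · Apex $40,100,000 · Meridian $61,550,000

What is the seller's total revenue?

Ordering the bids: 62,000,000 (Onyx), 61,550,000 (Meridian), 59,150,000 (Sable), 52,200,000 (Rook), 40,100,000 (Apex), …
Winners (3 units): Onyx, Meridian, Sable.
Total revenue = 62,000,000 + 61,550,000 + 59,150,000 = $182,700,000.

Total revenue: $182,700,000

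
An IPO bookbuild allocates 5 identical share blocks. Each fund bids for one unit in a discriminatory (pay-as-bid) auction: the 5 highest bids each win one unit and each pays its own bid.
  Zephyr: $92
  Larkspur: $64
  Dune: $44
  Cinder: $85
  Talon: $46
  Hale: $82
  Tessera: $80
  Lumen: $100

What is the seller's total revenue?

Total revenue: $439

Ordering the bids: 100 (Lumen), 92 (Zephyr), 85 (Cinder), 82 (Hale), 80 (Tessera), 64 (Larkspur), 46 (Talon), …
Top 5: Lumen, Zephyr, Cinder, Hale, Tessera.
Total revenue = 100 + 92 + 85 + 82 + 80 = $439.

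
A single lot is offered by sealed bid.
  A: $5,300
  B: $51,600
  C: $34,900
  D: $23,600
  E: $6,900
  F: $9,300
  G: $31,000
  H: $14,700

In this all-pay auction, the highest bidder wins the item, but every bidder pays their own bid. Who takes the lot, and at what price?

Sorting bids: 51,600 (B) > 34,900 (C) > 31,000 (G) > 23,600 (D) > 14,700 (H) > 9,300 (F) > …
B wins with the top bid; all bids are sunk regardless.

B pays $51,600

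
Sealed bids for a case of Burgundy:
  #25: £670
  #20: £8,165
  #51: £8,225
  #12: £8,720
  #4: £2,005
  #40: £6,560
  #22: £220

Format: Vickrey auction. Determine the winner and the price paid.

Bids in order: 8,720 (#12) > 8,225 (#51) > 8,165 (#20) > 6,560 (#40) > 2,005 (#4) > 670 (#25) > …
Second-price: #12 pays #51's bid of £8,225.

#12 pays £8,225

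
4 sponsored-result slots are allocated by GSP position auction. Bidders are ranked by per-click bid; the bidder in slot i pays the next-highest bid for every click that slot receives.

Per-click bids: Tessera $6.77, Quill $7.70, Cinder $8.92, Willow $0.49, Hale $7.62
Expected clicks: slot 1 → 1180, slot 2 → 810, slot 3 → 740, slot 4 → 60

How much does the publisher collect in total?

Per-click bids in order: $8.92 (Cinder) > $7.70 (Quill) > $7.62 (Hale) > $6.77 (Tessera) > $0.49 (Willow)
Slot 1: Cinder pays $7.70 × 1180 = $9086.00
Slot 2: Quill pays $7.62 × 810 = $6172.20
Slot 3: Hale pays $6.77 × 740 = $5009.80
Slot 4: Tessera pays $0.49 × 60 = $29.40
Total = $20297.40

Total revenue: $20297.40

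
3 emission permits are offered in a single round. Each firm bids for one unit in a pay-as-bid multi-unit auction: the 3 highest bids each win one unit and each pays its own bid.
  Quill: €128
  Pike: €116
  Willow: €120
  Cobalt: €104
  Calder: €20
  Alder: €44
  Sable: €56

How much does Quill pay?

Quill pays €128

Ordering the bids: 128 (Quill), 120 (Willow), 116 (Pike), 104 (Cobalt), 56 (Sable), …
The 3 highest are Quill, Willow, Pike.
Quill wins → own bid €128.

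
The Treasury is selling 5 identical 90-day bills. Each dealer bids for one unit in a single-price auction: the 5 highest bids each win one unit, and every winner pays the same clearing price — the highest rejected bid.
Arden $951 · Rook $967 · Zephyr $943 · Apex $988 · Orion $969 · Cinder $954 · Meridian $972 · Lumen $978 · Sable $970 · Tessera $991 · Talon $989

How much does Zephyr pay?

Zephyr pays $0

Sorting: 991 (Tessera), 989 (Talon), 988 (Apex), 978 (Lumen), 972 (Meridian), 970 (Sable), 969 (Orion), …
Top 5: Tessera, Talon, Apex, Lumen, Meridian.
Clearing price = highest rejected bid = $970.
Zephyr does not win → pays $0.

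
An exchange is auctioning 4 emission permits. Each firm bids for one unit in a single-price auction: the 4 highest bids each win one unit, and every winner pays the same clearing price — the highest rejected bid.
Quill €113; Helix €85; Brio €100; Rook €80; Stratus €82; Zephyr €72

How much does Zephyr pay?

Zephyr pays €0

Sorting: 113 (Quill), 100 (Brio), 85 (Helix), 82 (Stratus), 80 (Rook), 72 (Zephyr)
Top 4: Quill, Brio, Helix, Stratus.
Highest unsuccessful bid: €80 → clearing price.
Zephyr does not win → pays €0.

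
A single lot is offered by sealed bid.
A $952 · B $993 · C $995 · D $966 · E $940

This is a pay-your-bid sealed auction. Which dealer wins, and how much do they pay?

C pays $995

Bids in order: 995 (C) > 993 (B) > 966 (D) > 952 (A) > 940 (E)
First-price: C pays what they bid, $995.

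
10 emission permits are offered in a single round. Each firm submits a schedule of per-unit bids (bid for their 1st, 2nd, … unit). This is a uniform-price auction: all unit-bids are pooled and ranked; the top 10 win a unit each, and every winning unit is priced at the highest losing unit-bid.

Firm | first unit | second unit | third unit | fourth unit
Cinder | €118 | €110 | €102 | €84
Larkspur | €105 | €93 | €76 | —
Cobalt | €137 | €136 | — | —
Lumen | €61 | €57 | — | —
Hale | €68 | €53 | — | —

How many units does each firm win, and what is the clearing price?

Merging the schedules and taking the best 10: 137 (Cobalt-1), 136 (Cobalt-2), 118 (Cinder-1), 110 (Cinder-2), 105 (Larkspur-1), 102 (Cinder-3), 93 (Larkspur-2), 84 (Cinder-4), 76 (Larkspur-3), 68 (Hale-1)
Highest rejected unit-bid = €61.
Allocation: Cinder 4, Cobalt 2, Hale 1, Larkspur 3.

Cinder 4, Cobalt 2, Hale 1, Larkspur 3; clearing price €61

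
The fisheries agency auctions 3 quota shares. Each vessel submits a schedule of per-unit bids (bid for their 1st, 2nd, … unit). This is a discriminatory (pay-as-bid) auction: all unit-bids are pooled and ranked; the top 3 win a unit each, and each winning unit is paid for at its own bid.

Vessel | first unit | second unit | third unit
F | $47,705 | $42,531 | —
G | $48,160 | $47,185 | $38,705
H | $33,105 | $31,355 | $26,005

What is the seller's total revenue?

Total revenue: $143,050

Pooled unit-bids ranked (top 3): 48,160 (G-1), 47,705 (F-1), 47,185 (G-2)
Next rejected bid: $42,531 (not a price — pay-as-bid).
Each winning unit pays its own bid.
Revenue = 48,160 + 47,705 + 47,185 = $143,050.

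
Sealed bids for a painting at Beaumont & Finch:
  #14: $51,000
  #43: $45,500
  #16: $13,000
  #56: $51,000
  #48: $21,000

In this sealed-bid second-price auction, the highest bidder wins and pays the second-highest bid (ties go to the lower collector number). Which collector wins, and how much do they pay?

#14 pays $51,000

Sealed-bid second-price auction: the highest bidder wins and pays the second-highest bid.
Bids ranked: 51,000 (#14) > 51,000 (#56) > 45,500 (#43) > 21,000 (#48) > 13,000 (#16)
Tie at $51,000 → #14 wins by tie-break.
#14 wins with the highest bid; price is set by the runner-up at $51,000.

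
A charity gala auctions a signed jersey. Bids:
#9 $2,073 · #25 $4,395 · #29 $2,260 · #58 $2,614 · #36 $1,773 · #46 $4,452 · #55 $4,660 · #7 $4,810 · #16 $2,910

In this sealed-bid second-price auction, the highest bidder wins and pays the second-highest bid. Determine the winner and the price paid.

Bids ranked: 4,810 (#7) > 4,660 (#55) > 4,452 (#46) > 4,395 (#25) > 2,910 (#16) > 2,614 (#58) > …
#7 wins with the highest bid; price is set by the runner-up at $4,660.

#7 pays $4,660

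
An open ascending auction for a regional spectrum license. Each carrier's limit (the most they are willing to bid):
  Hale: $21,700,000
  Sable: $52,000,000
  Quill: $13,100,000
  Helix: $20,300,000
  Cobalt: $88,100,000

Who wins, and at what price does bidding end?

Cobalt wins at $52,000,000

Limits ranked: 88,100,000 (Cobalt) > 52,000,000 (Sable) > 21,700,000 (Hale) > 20,300,000 (Helix) > 13,100,000 (Quill)
Sable is the last rival to drop out, at $52,000,000; Cobalt remains and wins at that price.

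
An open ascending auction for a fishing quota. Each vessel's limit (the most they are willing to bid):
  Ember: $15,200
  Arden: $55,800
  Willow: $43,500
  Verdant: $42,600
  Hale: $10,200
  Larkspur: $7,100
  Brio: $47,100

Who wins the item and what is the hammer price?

Open ascending-bid auction: the price rises until one bidder remains; the winner pays the price at which the last rival dropped out.
Limits in order: 55,800 (Arden) > 47,100 (Brio) > 43,500 (Willow) > 42,600 (Verdant) > 15,200 (Ember) > 10,200 (Hale) > …
Once the price passes $47,100, only Arden is left; the hammer falls at Brio's limit of $47,100.

Arden wins at $47,100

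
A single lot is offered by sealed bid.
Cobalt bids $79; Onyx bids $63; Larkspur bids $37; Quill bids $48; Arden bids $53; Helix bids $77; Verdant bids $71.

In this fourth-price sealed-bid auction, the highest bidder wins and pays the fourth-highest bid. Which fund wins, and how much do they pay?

Bids ranked: 79 (Cobalt) > 77 (Helix) > 71 (Verdant) > 63 (Onyx) > 53 (Arden) > 48 (Quill) > …
Cobalt is highest; pays the fourth-highest bid, $63.

Cobalt pays $63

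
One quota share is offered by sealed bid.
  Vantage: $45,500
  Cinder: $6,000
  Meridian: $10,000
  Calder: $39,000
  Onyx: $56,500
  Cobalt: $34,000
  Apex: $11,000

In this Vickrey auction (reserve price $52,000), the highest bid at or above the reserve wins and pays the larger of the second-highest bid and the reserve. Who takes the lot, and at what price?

Onyx pays $52,000

Bids in order: 56,500 (Onyx) > 45,500 (Vantage) > 39,000 (Calder) > 34,000 (Cobalt) > 11,000 (Apex) > 10,000 (Meridian) > …
Onyx has the top bid at or above the reserve ($56,500).
Second-highest bid $45,500 is below the reserve $52,000, so the reserve binds → payment $52,000.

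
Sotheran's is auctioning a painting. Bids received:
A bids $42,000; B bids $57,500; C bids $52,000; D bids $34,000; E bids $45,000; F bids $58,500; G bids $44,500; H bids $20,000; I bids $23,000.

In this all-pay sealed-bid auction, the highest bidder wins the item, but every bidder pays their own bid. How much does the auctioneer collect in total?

Total revenue: $376,500

Sorting bids: 58,500 (F) > 57,500 (B) > 52,000 (C) > 45,000 (E) > 44,500 (G) > 42,000 (A) > …
Every bidder forfeits their bid regardless of winning.
Revenue = 42,000 + 57,500 + 52,000 + 34,000 + 45,000 + 58,500 + 44,500 + 20,000 + 23,000 = $376,500.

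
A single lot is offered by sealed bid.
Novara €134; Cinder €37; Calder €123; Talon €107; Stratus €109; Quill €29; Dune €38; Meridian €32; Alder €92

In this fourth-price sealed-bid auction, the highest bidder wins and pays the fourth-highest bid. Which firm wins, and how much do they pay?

Fourth-price sealed-bid auction: the highest bidder wins and pays the fourth-highest bid.
Bids in order: 134 (Novara) > 123 (Calder) > 109 (Stratus) > 107 (Talon) > 92 (Alder) > 38 (Dune) > …
Novara wins; payment is bid #4 in the ranking = €107.

Novara pays €107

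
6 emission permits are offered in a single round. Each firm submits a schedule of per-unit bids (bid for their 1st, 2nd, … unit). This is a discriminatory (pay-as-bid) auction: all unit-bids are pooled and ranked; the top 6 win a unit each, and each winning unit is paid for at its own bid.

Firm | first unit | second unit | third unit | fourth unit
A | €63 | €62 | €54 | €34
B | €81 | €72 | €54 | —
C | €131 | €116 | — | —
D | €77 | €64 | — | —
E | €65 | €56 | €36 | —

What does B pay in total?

Merging the schedules and taking the best 6: 131 (C-1), 116 (C-2), 81 (B-1), 77 (D-1), 72 (B-2), 65 (E-1)
Next rejected bid: €64 (not a price — pay-as-bid).
B's winning unit-bids: 81 + 72 = €153.

B pays €153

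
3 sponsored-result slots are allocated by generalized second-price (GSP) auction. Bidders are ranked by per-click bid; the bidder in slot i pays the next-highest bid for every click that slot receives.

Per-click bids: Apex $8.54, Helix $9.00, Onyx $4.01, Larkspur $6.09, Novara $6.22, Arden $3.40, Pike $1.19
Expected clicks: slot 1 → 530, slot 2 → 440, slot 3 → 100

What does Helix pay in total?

Helix pays $4526.20

Per-click bids in order: $9.00 (Helix) > $8.54 (Apex) > $6.22 (Novara) > $6.09 (Larkspur) > …
Helix holds slot 1 → pays next bid $8.54 × 530 clicks = $4526.20.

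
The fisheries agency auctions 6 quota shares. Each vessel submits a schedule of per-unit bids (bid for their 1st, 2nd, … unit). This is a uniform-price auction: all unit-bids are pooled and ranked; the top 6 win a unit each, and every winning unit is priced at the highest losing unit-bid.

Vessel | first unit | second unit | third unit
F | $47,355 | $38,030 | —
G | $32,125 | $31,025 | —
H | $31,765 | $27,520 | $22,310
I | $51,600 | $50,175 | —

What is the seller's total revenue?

Total revenue: $186,150

Pooled unit-bids ranked (top 6): 51,600 (I-1), 50,175 (I-2), 47,355 (F-1), 38,030 (F-2), 32,125 (G-1), 31,765 (H-1)
Highest rejected unit-bid = $31,025.
Allocation: F 2, G 1, H 1, I 2. Every unit priced at $31,025.
Revenue = 6 × 31,025 = $186,150.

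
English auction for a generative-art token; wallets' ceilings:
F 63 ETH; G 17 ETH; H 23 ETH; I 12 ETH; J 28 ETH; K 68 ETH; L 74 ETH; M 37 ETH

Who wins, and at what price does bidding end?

L wins at 68 ETH

Limits in order: 74 (L) > 68 (K) > 63 (F) > 37 (M) > 28 (J) > 23 (H) > …
Once the price passes 68 ETH, only L is left; the hammer falls at K's limit of 68 ETH.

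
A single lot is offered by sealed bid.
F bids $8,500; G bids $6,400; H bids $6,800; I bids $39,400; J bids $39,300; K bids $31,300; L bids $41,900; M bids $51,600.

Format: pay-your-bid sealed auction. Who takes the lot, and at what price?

Bids ranked: 51,600 (M) > 41,900 (L) > 39,400 (I) > 39,300 (J) > 31,300 (K) > 8,500 (F) > …
M is highest → pays own bid, $51,600.

M pays $51,600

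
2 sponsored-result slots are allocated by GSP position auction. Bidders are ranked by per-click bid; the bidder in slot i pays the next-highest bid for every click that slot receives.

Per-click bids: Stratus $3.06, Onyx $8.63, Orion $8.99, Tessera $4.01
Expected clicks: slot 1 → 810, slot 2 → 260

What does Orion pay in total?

Ranked by bid: $8.99 (Orion) > $8.63 (Onyx) > $4.01 (Tessera) > …
Orion holds slot 1 → pays next bid $8.63 × 810 clicks = $6990.30.

Orion pays $6990.30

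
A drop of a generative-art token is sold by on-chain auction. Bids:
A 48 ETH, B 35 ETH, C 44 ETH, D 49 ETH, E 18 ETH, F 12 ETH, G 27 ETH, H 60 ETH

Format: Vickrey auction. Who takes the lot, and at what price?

Vickrey auction: the highest bidder wins and pays the second-highest bid.
Sorting bids: 60 (H) > 49 (D) > 48 (A) > 44 (C) > 35 (B) > 27 (G) > …
Second-price: H pays D's bid of 49 ETH.

H pays 49 ETH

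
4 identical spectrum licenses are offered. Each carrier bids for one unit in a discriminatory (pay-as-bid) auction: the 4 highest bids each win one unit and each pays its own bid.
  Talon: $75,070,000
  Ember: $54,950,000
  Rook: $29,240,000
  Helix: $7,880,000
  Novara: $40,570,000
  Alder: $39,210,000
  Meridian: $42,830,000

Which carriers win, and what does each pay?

Sorting: 75,070,000 (Talon), 54,950,000 (Ember), 42,830,000 (Meridian), 40,570,000 (Novara), 39,210,000 (Alder), 29,240,000 (Rook), …
The 4 highest are Talon, Ember, Meridian, Novara.
Each winner pays its own bid: Talon $75,070,000, Ember $54,950,000, Meridian $42,830,000, Novara $40,570,000.

Talon $75,070,000, Ember $54,950,000, Meridian $42,830,000, Novara $40,570,000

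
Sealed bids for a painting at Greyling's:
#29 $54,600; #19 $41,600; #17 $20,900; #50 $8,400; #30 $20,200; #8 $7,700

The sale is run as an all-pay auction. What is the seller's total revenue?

Bids in order: 54,600 (#29) > 41,600 (#19) > 20,900 (#17) > 20,200 (#30) > 8,400 (#50) > 7,700 (#8)
#29 wins with the top bid; all bids are sunk regardless.
Every bidder forfeits their bid regardless of winning.
Revenue = 54,600 + 41,600 + 20,900 + 8,400 + 20,200 + 7,700 = $153,400.

Total revenue: $153,400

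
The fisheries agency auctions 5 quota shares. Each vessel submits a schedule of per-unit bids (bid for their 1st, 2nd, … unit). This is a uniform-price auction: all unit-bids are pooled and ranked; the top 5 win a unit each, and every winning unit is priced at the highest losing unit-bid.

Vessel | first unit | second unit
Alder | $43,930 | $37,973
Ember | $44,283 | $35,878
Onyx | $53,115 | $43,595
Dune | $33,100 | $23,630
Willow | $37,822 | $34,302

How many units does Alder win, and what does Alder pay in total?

Alder: 2 units, pays $75,644

Pooled unit-bids ranked (top 5): 53,115 (Onyx-1), 44,283 (Ember-1), 43,930 (Alder-1), 43,595 (Onyx-2), 37,973 (Alder-2)
The (k+1)-th unit-bid is $37,822.
Alder wins 2 unit(s) at $37,822 each.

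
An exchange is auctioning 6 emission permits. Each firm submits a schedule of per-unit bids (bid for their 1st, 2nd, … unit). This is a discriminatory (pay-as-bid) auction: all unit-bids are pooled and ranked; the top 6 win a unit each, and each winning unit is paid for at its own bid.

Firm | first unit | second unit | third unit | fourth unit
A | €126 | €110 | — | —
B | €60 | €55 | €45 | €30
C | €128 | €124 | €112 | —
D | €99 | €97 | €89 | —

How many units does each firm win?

A 2, C 3, D 1

All unit-bids, highest first — top 6: 128 (C-1), 126 (A-1), 124 (C-2), 112 (C-3), 110 (A-2), 99 (D-1)
Next rejected bid: €97 (not a price — pay-as-bid).
Allocation: A 2, C 3, D 1.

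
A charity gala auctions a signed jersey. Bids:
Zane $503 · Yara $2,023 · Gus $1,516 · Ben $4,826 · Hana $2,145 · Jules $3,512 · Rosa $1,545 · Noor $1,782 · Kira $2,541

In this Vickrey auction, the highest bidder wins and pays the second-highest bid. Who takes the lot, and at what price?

Ben pays $3,512

Vickrey auction: the highest bidder wins and pays the second-highest bid.
Sorting bids: 4,826 (Ben) > 3,512 (Jules) > 2,541 (Kira) > 2,145 (Hana) > 2,023 (Yara) > 1,782 (Noor) > …
Ben wins with the highest bid; price is set by the runner-up at $3,512.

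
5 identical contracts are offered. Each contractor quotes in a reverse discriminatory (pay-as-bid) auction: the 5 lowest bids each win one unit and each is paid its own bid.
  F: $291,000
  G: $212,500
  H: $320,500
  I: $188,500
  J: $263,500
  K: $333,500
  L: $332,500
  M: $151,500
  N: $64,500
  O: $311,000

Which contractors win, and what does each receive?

N $64,500, M $151,500, I $188,500, G $212,500, J $263,500

Sorting: 64,500 (N), 151,500 (M), 188,500 (I), 212,500 (G), 263,500 (J), 291,000 (F), 311,000 (O), …
The 5 lowest are N, M, I, G, J.
Each winner is paid its own bid: N $64,500, M $151,500, I $188,500, G $212,500, J $263,500.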